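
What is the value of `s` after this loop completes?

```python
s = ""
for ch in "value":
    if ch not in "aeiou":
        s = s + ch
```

Remove vowels from 'value'
`s` takes the values: "" → "v" → "vl"

Answer: "vl"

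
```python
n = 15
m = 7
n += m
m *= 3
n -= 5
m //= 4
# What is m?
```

Trace:
`n = 15` → n = 15
`m = 7` → m = 7
`n += m` → n = 22
`m *= 3` → m = 21
`n -= 5` → n = 17
`m //= 4` → m = 5
So m = 5

Answer: 5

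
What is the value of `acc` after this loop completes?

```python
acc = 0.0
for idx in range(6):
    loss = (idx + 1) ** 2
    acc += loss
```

Sum of squared losses 1² + 2² + ... + 6²
`acc` takes the values: 0.0 → 1.0 → 5.0 → 14.0 → 30.0 → 55.0 → 91.0

Answer: 91.0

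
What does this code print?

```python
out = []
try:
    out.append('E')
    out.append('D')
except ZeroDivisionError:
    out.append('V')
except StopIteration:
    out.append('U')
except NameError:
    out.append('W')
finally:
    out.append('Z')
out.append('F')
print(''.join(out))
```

Execution trace: 'E' (try body) → 'D' (try body, no exception) → 'Z' (finally) → 'F' (after the try/except). Output: EDZF

Answer: EDZF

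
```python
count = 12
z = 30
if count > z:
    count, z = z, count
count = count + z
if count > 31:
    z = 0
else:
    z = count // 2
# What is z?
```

Trace:
`count = 12` → count = 12
`z = 30` → z = 30
`if count > z: ...` → count > z is False → no variable changes
`count = count + z` → count = 42
`if count > 31: ...` → count > 31 is True → z = 0
So z = 0

Answer: 0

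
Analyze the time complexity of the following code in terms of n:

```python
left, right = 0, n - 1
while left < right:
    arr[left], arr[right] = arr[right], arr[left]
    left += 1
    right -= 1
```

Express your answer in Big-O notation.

This is In-place array reversal. Time complexity: O(n).

Answer: O(n)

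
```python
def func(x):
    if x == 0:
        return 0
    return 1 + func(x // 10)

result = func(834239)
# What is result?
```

Count of digits of 834239: 6

Answer: 6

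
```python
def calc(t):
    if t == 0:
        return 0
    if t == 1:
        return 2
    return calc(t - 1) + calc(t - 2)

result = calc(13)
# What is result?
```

Build up from base cases: calc(0)=0, calc(1)=2, calc(2)=2, calc(3)=4, calc(4)=6, calc(5)=10, calc(6)=16, ..., calc(13)=466

Answer: 466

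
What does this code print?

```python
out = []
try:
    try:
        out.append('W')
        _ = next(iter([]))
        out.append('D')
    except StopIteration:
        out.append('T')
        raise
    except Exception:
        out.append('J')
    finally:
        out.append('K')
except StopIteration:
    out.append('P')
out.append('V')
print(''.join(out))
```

Execution trace: 'W' (inner try body) → 'T' (inner except StopIteration) → 'K' (inner finally) → 'P' (outer except StopIteration) → 'V' (after the try/except). Output: WTKPV

Answer: WTKPV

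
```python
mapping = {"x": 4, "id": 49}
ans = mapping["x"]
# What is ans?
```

Trace:
`mapping = {"x": 4, "id": 49}` → mapping = {'x': 4, 'id': 49}
`ans = mapping["x"]` → ans = 4
So ans = 4

Answer: 4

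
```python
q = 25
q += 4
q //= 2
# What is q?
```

Trace:
`q = 25` → q = 25
`q += 4` → q = 29
`q //= 2` → q = 14
So q = 14

Answer: 14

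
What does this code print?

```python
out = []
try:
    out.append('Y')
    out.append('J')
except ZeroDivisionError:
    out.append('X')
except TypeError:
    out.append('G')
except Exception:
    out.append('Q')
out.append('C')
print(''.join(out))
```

Execution trace: 'Y' (try body) → 'J' (try body, no exception) → 'C' (after the try/except). Output: YJC

Answer: YJC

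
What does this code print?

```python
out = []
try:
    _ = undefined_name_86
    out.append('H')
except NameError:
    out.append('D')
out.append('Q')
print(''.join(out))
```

Execution trace: 'D' (except NameError) → 'Q' (after the try/except). Output: DQ

Answer: DQ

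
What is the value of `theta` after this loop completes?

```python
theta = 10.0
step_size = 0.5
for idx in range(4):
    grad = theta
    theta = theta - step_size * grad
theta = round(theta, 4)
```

Gradient descent: w = 10.0 * (1 - 0.5)^4
`theta` takes the values: 10.0 → 5.0 → 2.5 → 1.25 → 0.625

Answer: 0.625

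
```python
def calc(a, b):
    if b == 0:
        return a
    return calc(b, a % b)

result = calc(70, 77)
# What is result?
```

calc(70, 77) -> calc(77, 70) -> calc(70, 7) -> calc(7, 0) -> 7

Answer: 7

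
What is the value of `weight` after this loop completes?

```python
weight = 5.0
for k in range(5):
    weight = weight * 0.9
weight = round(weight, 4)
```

Exponential decay: 5.0 * 0.9^5
`weight` takes the values: 5.0 → 4.5 → 4.05 → 3.645 → 3.2805 → 2.95245 → 2.9525

Answer: 2.9525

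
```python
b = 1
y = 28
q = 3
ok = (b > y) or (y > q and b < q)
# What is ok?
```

Trace:
`b = 1` → b = 1
`y = 28` → y = 28
`q = 3` → q = 3
`ok = (b > y) or (y > q and b < q)` → ok = True
So ok = True

Answer: True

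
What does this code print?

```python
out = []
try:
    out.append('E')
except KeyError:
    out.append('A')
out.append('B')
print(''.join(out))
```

Execution trace: 'E' (try body, no exception) → 'B' (after the try/except). Output: EB

Answer: EB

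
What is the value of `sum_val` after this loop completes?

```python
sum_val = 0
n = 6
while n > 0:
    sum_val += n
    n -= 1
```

Sum 6 down to 1
`sum_val` takes the values: 0 → 6 → 11 → 15 → 18 → 20 → 21

Answer: 21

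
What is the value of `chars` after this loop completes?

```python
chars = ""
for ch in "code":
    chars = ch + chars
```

Reverse 'code'
`chars` takes the values: "" → "c" → "oc" → "doc" → "edoc"

Answer: "edoc"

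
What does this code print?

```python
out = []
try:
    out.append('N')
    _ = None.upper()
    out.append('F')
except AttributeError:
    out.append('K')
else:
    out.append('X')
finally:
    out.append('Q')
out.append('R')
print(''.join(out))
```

Execution trace: 'N' (try body) → 'K' (except AttributeError) → 'Q' (finally) → 'R' (after the try/except). Output: NKQR

Answer: NKQR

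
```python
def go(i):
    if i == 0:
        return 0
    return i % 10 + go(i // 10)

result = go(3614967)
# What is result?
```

Sum of digits of 3614967: 7 + 6 + 9 + 4 + 1 + 6 + 3 = 36

Answer: 36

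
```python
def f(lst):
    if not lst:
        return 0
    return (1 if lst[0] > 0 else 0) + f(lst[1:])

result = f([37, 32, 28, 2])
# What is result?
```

Count of positive elements in [37, 32, 28, 2] = 4

Answer: 4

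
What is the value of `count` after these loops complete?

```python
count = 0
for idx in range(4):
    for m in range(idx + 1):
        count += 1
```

Triangle: 1 + 2 + ... + 4
`count` takes the values: 0 → 1 → 2 → 3 → 4 → 5 → 6 → 7 → 8 → 9 → 10

Answer: 10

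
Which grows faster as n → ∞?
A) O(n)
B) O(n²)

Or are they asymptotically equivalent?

O(n) vs O(n²): Higher order terms dominate.

Answer: B) O(n²) grows faster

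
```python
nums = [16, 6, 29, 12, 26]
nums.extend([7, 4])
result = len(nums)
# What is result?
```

Trace:
`nums = [16, 6, 29, 12, 26]` → nums = [16, 6, 29, 12, 26]
`nums.extend([7, 4])` → nums = [16, 6, 29, 12, 26, 7, 4]
`result = len(nums)` → result = 7
So result = 7

Answer: 7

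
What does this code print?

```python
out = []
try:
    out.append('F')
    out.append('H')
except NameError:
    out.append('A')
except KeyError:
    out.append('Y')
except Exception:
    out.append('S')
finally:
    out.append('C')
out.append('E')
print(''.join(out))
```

Execution trace: 'F' (try body) → 'H' (try body, no exception) → 'C' (finally) → 'E' (after the try/except). Output: FHCE

Answer: FHCE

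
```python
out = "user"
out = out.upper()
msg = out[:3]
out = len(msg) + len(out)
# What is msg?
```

Trace:
`out = "user"` → out = 'user'
`out = out.upper()` → out = 'USER'
`msg = out[:3]` → msg = 'USE'
`out = len(msg) + len(out)` → out = 7
So msg = 'USE'

Answer: 'USE'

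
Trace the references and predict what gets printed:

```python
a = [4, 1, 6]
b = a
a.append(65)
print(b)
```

Key concept: basic list aliasing.
Step by step:
`a = [4, 1, 6]` → a = [4, 1, 6]
`b = a` → b = [4, 1, 6] (same object as a)
`a.append(65)` → a = [4, 1, 6, 65] (same object as b); b = [4, 1, 6, 65] (same object as a)
`print(b)` → prints [4, 1, 6, 65]

Answer: [4, 1, 6, 65]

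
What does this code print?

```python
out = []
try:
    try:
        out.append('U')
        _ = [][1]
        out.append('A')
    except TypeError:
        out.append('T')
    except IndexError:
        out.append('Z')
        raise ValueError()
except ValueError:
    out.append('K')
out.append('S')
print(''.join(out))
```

Execution trace: 'U' (inner try body) → 'Z' (inner except IndexError) → 'K' (outer except ValueError) → 'S' (after the try/except). Output: UZKS

Answer: UZKS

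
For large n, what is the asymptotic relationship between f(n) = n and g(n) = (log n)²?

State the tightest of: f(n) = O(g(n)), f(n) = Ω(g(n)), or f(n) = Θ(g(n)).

n vs (log n)²: f(n) = Ω(g(n)) but not O(g(n)) — n grows strictly faster than (log n)².

Answer: f(n) = Ω(g(n)) but not O(g(n)) — n grows strictly faster than (log n)².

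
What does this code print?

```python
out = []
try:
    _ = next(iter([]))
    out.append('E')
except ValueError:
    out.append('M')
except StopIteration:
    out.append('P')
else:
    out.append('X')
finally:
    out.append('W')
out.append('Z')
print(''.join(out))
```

Execution trace: 'P' (except StopIteration) → 'W' (finally) → 'Z' (after the try/except). Output: PWZ

Answer: PWZ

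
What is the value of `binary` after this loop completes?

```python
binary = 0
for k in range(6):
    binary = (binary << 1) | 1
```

Build 6 consecutive 1-bits: 0b111111
`binary` takes the values: 0 → 1 → 3 → 7 → 15 → 31 → 63

Answer: 63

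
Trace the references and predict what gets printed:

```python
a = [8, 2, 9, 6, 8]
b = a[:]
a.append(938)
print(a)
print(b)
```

Key concept: slice [:] creates copy.
Step by step:
`a = [8, 2, 9, 6, 8]` → a = [8, 2, 9, 6, 8]
`b = a[:]` → b = [8, 2, 9, 6, 8]
`a.append(938)` → a = [8, 2, 9, 6, 8, 938]
`print(a)` → prints [8, 2, 9, 6, 8, 938]
`print(b)` → prints [8, 2, 9, 6, 8]

Answer:
[8, 2, 9, 6, 8, 938]
[8, 2, 9, 6, 8]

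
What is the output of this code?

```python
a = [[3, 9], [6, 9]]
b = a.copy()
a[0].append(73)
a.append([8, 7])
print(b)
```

Key concept: shallow copy with nested lists.
Step by step:
`a = [[3, 9], [6, 9]]` → a = [[3, 9], [6, 9]]
`b = a.copy()` → b = [[3, 9], [6, 9]]
`a[0].append(73)` → a = [[3, 9, 73], [6, 9]]; b = [[3, 9, 73], [6, 9]]
`a.append([8, 7])` → a = [[3, 9, 73], [6, 9], [8, 7]]
`print(b)` → prints [[3, 9, 73], [6, 9]]

Answer: [[3, 9, 73], [6, 9]]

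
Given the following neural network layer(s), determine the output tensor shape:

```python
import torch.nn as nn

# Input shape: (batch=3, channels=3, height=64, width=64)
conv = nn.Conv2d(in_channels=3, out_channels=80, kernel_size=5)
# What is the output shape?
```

Input: (3, 3, 64, 64) -> Output: (3, 80, 60, 60)

Answer: (3, 80, 60, 60)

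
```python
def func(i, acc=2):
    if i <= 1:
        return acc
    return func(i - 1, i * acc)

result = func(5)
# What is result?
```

Accumulator trace (n, acc): (5, 2) -> (4, 10) -> (3, 40) -> (2, 120) -> (1, 240) -> return 240

Answer: 240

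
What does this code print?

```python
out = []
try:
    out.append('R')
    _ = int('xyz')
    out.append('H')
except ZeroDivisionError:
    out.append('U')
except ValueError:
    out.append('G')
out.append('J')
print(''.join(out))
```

Execution trace: 'R' (try body) → 'G' (except ValueError) → 'J' (after the try/except). Output: RGJ

Answer: RGJ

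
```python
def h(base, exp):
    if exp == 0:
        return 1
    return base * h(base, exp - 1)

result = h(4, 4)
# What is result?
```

h(4, 4) = 4 * 4 * 4 * 4 = 256

Answer: 256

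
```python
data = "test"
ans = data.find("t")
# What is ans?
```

Trace:
`data = "test"` → data = 'test'
`ans = data.find("t")` → ans = 0
So ans = 0

Answer: 0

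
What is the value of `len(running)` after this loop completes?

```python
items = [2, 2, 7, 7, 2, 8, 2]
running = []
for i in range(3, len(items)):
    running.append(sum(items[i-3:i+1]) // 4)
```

Number of 4-element averages
`running` takes the values: [] → [4] → [4, 4] → [4, 4, 6] → [4, 4, 6, 4]
So `len(running)` = 4

Answer: 4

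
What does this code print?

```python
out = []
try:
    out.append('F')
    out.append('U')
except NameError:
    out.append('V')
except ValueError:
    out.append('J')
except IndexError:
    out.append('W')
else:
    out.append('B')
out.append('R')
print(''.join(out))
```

Execution trace: 'F' (try body) → 'U' (try body, no exception) → 'B' (else) → 'R' (after the try/except). Output: FUBR

Answer: FUBR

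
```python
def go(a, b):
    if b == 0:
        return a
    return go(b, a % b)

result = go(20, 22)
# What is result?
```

go(20, 22) -> go(22, 20) -> go(20, 2) -> go(2, 0) -> 2

Answer: 2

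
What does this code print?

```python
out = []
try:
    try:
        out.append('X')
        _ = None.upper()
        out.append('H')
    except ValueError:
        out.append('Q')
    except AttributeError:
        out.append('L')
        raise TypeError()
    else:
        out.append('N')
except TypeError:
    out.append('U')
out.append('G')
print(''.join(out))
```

Execution trace: 'X' (try body) → 'L' (except AttributeError) → 'U' (outer except TypeError) → 'G' (after the try/except). Output: XLUG

Answer: XLUG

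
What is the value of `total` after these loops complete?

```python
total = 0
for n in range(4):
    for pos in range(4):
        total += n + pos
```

Sum of all n+pos for n,pos in 4x4
`total` takes the values: 0 → 1 → 3 → 6 → 7 → 9 → 12 → 16 → 18 → 21 → 25 → 30 → 33 → 37 → 42 → 48

Answer: 48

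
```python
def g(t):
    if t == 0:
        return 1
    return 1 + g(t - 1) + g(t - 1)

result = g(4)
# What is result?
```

g(t) = 1 + 2·g(t-1), g(0)=1. Closed form: (1+1)·2^4 - 1 = 31.

Answer: 31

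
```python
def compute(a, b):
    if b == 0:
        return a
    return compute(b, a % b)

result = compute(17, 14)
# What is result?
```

compute(17, 14) -> compute(14, 3) -> compute(3, 2) -> compute(2, 1) -> compute(1, 0) -> 1

Answer: 1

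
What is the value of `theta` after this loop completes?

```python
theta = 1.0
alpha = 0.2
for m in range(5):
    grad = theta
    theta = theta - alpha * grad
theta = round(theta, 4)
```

Gradient descent: w = 1.0 * (1 - 0.2)^5
`theta` takes the values: 1.0 → 0.8 → 0.64 → 0.512 → 0.4096 → 0.32768 → 0.3277

Answer: 0.3277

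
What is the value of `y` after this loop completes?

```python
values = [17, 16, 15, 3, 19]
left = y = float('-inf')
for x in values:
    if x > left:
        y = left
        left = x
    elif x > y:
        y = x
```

Second largest (with repeats) in [17, 16, 15, 3, 19]
`y` takes the values: -inf → 16 → 17

Answer: 17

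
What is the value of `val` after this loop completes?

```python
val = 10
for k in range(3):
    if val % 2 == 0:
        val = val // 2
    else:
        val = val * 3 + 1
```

Collatz-style transformation from 10
`val` takes the values: 10 → 5 → 16 → 8

Answer: 8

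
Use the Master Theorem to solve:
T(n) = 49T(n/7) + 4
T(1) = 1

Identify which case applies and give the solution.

a=49, b=7, f(n)=4. log_7(49) = 2. Since c=0 < 2, Case 1 applies: T(n) = Θ(n^log_b(a)) = O(n^2).

Answer: O(n^2) - Case 1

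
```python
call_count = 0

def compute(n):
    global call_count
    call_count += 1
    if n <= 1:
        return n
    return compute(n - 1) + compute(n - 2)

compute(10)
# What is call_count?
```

Calls(n) = 1 + Calls(n-1) + Calls(n-2); Calls(0)=Calls(1)=1. For n=10 this gives 177.

Answer: 177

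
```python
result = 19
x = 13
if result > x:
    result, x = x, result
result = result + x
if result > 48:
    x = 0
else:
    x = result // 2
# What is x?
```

Trace:
`result = 19` → result = 19
`x = 13` → x = 13
`if result > x: ...` → result > x is True → result = 13; x = 19
`result = result + x` → result = 32
`if result > 48: ...` → result > 48 is False, take else branch → x = 16
So x = 16

Answer: 16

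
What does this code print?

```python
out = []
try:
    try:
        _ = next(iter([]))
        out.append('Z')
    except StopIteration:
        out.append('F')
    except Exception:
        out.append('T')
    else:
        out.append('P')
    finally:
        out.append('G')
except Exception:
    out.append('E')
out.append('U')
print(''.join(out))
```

Execution trace: 'F' (inner except StopIteration) → 'G' (inner finally) → 'U' (after the try/except). Output: FGU

Answer: FGU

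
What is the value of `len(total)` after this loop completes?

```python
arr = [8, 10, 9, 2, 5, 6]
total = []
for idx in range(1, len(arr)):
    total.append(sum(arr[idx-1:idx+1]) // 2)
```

Number of 2-element averages
`total` takes the values: [] → [9] → [9, 9] → [9, 9, 5] → [9, 9, 5, 3] → [9, 9, 5, 3, 5]
So `len(total)` = 5

Answer: 5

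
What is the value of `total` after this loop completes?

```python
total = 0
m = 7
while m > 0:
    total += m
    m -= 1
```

Sum 7 down to 1
`total` takes the values: 0 → 7 → 13 → 18 → 22 → 25 → 27 → 28

Answer: 28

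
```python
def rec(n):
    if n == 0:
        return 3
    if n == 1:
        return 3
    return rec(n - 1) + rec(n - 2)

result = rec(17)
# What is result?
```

Build up from base cases: rec(0)=3, rec(1)=3, rec(2)=6, rec(3)=9, rec(4)=15, rec(5)=24, rec(6)=39, ..., rec(17)=7752

Answer: 7752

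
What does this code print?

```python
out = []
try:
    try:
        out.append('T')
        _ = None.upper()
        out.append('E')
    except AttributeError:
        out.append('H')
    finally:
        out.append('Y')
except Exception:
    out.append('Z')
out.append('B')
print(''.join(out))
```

Execution trace: 'T' (inner try body) → 'H' (inner except AttributeError) → 'Y' (inner finally) → 'B' (after the try/except). Output: THYB

Answer: THYB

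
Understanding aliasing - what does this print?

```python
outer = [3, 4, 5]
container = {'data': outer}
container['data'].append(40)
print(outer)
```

Key concept: dict holds reference to list.
Step by step:
`outer = [3, 4, 5]` → outer = [3, 4, 5]
`container = {'data': outer}` → container = {'data': [3, 4, 5]}
`container['data'].append(40)` → outer = [3, 4, 5, 40]; container = {'data': [3, 4, 5, 40]}
`print(outer)` → prints [3, 4, 5, 40]

Answer: [3, 4, 5, 40]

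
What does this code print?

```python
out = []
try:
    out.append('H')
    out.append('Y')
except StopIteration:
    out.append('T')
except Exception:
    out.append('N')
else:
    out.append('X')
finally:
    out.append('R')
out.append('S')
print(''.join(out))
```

Execution trace: 'H' (try body) → 'Y' (try body, no exception) → 'X' (else) → 'R' (finally) → 'S' (after the try/except). Output: HYXRS

Answer: HYXRS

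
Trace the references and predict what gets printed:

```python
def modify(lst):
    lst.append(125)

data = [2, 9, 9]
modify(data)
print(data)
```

Key concept: function modifies passed list.
Step by step:
`data = [2, 9, 9]` → data = [2, 9, 9]
`modify(data)` → data = [2, 9, 9, 125]
`print(data)` → prints [2, 9, 9, 125]

Answer: [2, 9, 9, 125]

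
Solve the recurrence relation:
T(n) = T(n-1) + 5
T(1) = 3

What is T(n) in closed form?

Unrolling: T(n) = T(1) + 5·(n-1) = 3 + 5(n-1) = 5n - 2.

Answer: T(n) = 5n - 2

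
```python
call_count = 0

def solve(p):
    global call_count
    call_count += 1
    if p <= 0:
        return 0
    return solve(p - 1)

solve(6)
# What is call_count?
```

Linear recursion stepping by 1: 7 calls from p=6 down to ≤0.

Answer: 7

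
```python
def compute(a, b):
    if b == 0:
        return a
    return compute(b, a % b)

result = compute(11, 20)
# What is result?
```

compute(11, 20) -> compute(20, 11) -> compute(11, 9) -> compute(9, 2) -> compute(2, 1) -> compute(1, 0) -> 1

Answer: 1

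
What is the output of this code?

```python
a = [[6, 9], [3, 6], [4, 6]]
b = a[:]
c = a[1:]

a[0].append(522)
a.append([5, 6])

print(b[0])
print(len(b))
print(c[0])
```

Key concept: slice with nested mutation.
Step by step:
`a = [[6, 9], [3, 6], [4, 6]]` → a = [[6, 9], [3, 6], [4, 6]]
`b = a[:]` → b = [[6, 9], [3, 6], [4, 6]]
`c = a[1:]` → c = [[3, 6], [4, 6]]
`a[0].append(522)` → a = [[6, 9, 522], [3, 6], [4, 6]]; b = [[6, 9, 522], [3, 6], [4, 6]]
`a.append([5, 6])` → a = [[6, 9, 522], [3, 6], [4, 6], [5, 6]]
`print(b[0])` → prints [6, 9, 522]
`print(len(b))` → prints 3
`print(c[0])` → prints [3, 6]

Answer:
[6, 9, 522]
3
[3, 6]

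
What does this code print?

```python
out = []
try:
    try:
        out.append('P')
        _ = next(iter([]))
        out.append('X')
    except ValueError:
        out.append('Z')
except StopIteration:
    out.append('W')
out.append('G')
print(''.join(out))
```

Execution trace: 'P' (try body) → 'W' (outer except StopIteration) → 'G' (after the try/except). Output: PWG

Answer: PWG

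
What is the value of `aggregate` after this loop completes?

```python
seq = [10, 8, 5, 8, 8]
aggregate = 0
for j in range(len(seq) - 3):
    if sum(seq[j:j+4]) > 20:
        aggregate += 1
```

Count windows with sum > 20
`aggregate` takes the values: 0 → 1 → 2

Answer: 2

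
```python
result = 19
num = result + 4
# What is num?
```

Trace:
`result = 19` → result = 19
`num = result + 4` → num = 23
So num = 23

Answer: 23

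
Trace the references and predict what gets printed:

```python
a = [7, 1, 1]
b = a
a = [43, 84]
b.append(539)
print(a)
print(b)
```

Key concept: rebinding vs mutation: a is rebound to a new list, b still points at the original.
Step by step:
`a = [7, 1, 1]` → a = [7, 1, 1]
`b = a` → b = [7, 1, 1] (same object as a)
`a = [43, 84]` → a = [43, 84]
`b.append(539)` → b = [7, 1, 1, 539]
`print(a)` → prints [43, 84]
`print(b)` → prints [7, 1, 1, 539]

Answer:
[43, 84]
[7, 1, 1, 539]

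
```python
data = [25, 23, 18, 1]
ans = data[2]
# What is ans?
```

Trace:
`data = [25, 23, 18, 1]` → data = [25, 23, 18, 1]
`ans = data[2]` → ans = 18
So ans = 18

Answer: 18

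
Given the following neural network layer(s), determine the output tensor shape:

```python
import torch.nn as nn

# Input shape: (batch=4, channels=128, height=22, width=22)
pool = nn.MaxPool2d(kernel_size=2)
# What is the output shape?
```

Input: (4, 128, 22, 22) -> Output: (4, 128, 11, 11)

Answer: (4, 128, 11, 11)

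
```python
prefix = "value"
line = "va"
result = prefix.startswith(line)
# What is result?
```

Trace:
`prefix = "value"` → prefix = 'value'
`line = "va"` → line = 'va'
`result = prefix.startswith(line)` → result = True
So result = True

Answer: True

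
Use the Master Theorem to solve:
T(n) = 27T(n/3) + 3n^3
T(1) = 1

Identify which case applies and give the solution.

a=27, b=3, f(n)=3n^3. log_3(27) = 3. Since c=3 = 3, Case 2 applies: T(n) = Θ(n^log_b(a) · log n) = O(n^3 log n).

Answer: O(n^3 log n) - Case 2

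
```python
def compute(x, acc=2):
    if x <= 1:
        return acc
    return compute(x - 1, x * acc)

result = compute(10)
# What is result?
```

Accumulator trace (n, acc): (10, 2) -> (9, 20) -> (8, 180) -> (7, 1440) -> (6, 10080) -> (5, 60480) -> (4, 302400) -> (3, 1209600) -> (2, 3628800) -> (1, 7257600) -> return 7257600

Answer: 7257600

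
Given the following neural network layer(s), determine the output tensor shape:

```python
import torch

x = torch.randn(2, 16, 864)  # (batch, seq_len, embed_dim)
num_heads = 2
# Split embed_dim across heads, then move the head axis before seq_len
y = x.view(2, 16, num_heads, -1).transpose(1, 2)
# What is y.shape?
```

Input: (2, 16, 864) -> head_dim = 864 // 2 = 432; after view: (2, 16, 2, 432) -> after transpose(1, 2): (2, 2, 16, 432) -> Output: (2, 2, 16, 432)

Answer: (2, 2, 16, 432)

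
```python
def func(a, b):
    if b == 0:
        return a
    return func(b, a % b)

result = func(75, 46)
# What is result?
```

func(75, 46) -> func(46, 29) -> func(29, 17) -> func(17, 12) -> func(12, 5) -> func(5, 2) -> func(2, 1) -> func(1, 0) -> 1

Answer: 1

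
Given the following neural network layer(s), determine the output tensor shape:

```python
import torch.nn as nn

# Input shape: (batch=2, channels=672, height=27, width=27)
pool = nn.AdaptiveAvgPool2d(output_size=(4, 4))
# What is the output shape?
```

Input: (2, 672, 27, 27) -> Output: (2, 672, 4, 4)

Answer: (2, 672, 4, 4)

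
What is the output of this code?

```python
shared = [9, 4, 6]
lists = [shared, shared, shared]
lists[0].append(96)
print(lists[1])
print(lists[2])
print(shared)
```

Key concept: list of same reference.
Step by step:
`shared = [9, 4, 6]` → shared = [9, 4, 6]
`lists = [shared, shared, shared]` → lists = [[9, 4, 6], [9, 4, 6], [9, 4, 6]]
`lists[0].append(96)` → shared = [9, 4, 6, 96]; lists = [[9, 4, 6, 96], [9, 4, 6, 96], [9, 4, 6, 96]]
`print(lists[1])` → prints [9, 4, 6, 96]
`print(lists[2])` → prints [9, 4, 6, 96]
`print(shared)` → prints [9, 4, 6, 96]

Answer:
[9, 4, 6, 96]
[9, 4, 6, 96]
[9, 4, 6, 96]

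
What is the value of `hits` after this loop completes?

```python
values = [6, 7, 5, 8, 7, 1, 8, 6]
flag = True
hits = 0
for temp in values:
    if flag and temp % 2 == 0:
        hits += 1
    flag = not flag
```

Count even values at even positions
`hits` takes the values: 0 → 1 → 2

Answer: 2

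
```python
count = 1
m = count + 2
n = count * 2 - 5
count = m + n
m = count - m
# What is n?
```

Trace:
`count = 1` → count = 1
`m = count + 2` → m = 3
`n = count * 2 - 5` → n = -3
`count = m + n` → count = 0
`m = count - m` → m = -3
So n = -3

Answer: -3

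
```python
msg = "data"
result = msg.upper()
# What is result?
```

Trace:
`msg = "data"` → msg = 'data'
`result = msg.upper()` → result = 'DATA'
So result = 'DATA'

Answer: 'DATA'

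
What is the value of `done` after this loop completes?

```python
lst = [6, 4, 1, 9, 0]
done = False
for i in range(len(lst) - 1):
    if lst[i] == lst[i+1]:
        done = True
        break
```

Check consecutive duplicates in [6, 4, 1, 9, 0]
`done` takes the values: False

Answer: False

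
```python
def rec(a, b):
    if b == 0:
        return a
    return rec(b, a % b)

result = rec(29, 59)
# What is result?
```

rec(29, 59) -> rec(59, 29) -> rec(29, 1) -> rec(1, 0) -> 1

Answer: 1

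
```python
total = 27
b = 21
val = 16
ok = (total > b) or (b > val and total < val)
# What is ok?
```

Trace:
`total = 27` → total = 27
`b = 21` → b = 21
`val = 16` → val = 16
`ok = (total > b) or (b > val and total < val)` → ok = True
So ok = True

Answer: True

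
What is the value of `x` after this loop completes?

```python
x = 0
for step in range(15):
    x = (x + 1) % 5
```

Increment mod 5, 15 times = 0
`x` takes the values: 0 → 1 → 2 → 3 → 4 → 0 → 1 → 2 → 3 → 4 → 0 → 1 → 2 → 3 → 4 → 0

Answer: 0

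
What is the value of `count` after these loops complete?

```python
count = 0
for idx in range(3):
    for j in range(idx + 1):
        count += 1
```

Triangle: 1 + 2 + ... + 3
`count` takes the values: 0 → 1 → 2 → 3 → 4 → 5 → 6

Answer: 6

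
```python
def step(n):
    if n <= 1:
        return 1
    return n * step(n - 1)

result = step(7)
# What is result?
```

step(7) = 7 * 6 * 5 * 4 * 3 * 2 * 1 = 5040

Answer: 5040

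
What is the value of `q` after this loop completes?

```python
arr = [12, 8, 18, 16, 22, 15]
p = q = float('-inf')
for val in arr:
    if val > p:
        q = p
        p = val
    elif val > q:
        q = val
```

Second largest (with repeats) in [12, 8, 18, 16, 22, 15]
`q` takes the values: -inf → 8 → 12 → 16 → 18

Answer: 18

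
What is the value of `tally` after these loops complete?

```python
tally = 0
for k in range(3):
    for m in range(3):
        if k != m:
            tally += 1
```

3² - 3 (exclude diagonal)
`tally` takes the values: 0 → 1 → 2 → 3 → 4 → 5 → 6

Answer: 6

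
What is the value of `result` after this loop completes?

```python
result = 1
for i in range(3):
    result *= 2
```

2^3 = 8
`result` takes the values: 1 → 2 → 4 → 8

Answer: 8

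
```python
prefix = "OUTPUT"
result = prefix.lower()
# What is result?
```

Trace:
`prefix = "OUTPUT"` → prefix = 'OUTPUT'
`result = prefix.lower()` → result = 'output'
So result = 'output'

Answer: 'output'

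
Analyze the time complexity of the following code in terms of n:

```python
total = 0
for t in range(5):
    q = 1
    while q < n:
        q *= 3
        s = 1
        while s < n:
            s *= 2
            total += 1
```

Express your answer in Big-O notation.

Each loop level contributes: 1 × log n × log n. Multiplying the contributions gives O(log² n).

Answer: O(log² n)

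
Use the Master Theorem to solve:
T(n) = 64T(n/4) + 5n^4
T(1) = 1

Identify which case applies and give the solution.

a=64, b=4, f(n)=5n^4. log_4(64) = 3. Since c=4 > 3 and the regularity condition holds (64(n/4)^4 = (64/4^4)n^4 with 64/4^4 < 1), Case 3 applies: T(n) = Θ(f(n)) = O(n^4).

Answer: O(n^4) - Case 3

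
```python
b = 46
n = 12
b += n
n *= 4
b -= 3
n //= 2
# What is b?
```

Trace:
`b = 46` → b = 46
`n = 12` → n = 12
`b += n` → b = 58
`n *= 4` → n = 48
`b -= 3` → b = 55
`n //= 2` → n = 24
So b = 55

Answer: 55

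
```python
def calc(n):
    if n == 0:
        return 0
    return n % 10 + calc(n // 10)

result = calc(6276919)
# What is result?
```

Sum of digits of 6276919: 9 + 1 + 9 + 6 + 7 + 2 + 6 = 40

Answer: 40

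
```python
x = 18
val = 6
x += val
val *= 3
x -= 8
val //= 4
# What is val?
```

Trace:
`x = 18` → x = 18
`val = 6` → val = 6
`x += val` → x = 24
`val *= 3` → val = 18
`x -= 8` → x = 16
`val //= 4` → val = 4
So val = 4

Answer: 4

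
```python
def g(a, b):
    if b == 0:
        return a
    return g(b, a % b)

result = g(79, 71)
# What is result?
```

g(79, 71) -> g(71, 8) -> g(8, 7) -> g(7, 1) -> g(1, 0) -> 1

Answer: 1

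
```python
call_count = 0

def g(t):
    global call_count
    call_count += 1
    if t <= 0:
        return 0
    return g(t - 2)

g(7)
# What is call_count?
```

Linear recursion stepping by 2: 5 calls from t=7 down to ≤0.

Answer: 5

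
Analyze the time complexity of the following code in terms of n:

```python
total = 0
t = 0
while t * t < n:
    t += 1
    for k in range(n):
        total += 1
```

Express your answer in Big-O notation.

Each loop level contributes: √n × n. Multiplying the contributions gives O(n√n).

Answer: O(n√n)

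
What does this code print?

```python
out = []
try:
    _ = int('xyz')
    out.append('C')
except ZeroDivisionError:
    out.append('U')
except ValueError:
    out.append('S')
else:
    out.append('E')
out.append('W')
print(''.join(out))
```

Execution trace: 'S' (except ValueError) → 'W' (after the try/except). Output: SW

Answer: SW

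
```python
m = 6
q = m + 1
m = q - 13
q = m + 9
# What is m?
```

Trace:
`m = 6` → m = 6
`q = m + 1` → q = 7
`m = q - 13` → m = -6
`q = m + 9` → q = 3
So m = -6

Answer: -6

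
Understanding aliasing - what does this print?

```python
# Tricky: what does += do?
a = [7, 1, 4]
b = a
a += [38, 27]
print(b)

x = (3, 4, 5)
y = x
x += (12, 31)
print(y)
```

Key concept: += behavior differs for mutable vs immutable.
Step by step:
`a = [7, 1, 4]` → a = [7, 1, 4]
`b = a` → b = [7, 1, 4] (same object as a)
`a += [38, 27]` → a = [7, 1, 4, 38, 27] (same object as b); b = [7, 1, 4, 38, 27] (same object as a)
`print(b)` → prints [7, 1, 4, 38, 27]
`x = (3, 4, 5)` → x = (3, 4, 5)
`y = x` → y = (3, 4, 5)
`x += (12, 31)` → x = (3, 4, 5, 12, 31)
`print(y)` → prints (3, 4, 5)

Answer:
[7, 1, 4, 38, 27]
(3, 4, 5)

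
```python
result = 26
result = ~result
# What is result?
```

Trace:
`result = 26` → result = 26
`result = ~result` → result = -27
So result = -27

Answer: -27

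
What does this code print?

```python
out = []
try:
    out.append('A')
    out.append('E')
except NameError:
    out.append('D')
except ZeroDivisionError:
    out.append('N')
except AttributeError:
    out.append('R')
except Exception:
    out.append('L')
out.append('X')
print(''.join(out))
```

Execution trace: 'A' (try body) → 'E' (try body, no exception) → 'X' (after the try/except). Output: AEX

Answer: AEX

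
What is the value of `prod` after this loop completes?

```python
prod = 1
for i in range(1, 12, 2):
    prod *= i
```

Product of 1, 3, 5, ... up to 11
`prod` takes the values: 1 → 3 → 15 → 105 → 945 → 10395

Answer: 10395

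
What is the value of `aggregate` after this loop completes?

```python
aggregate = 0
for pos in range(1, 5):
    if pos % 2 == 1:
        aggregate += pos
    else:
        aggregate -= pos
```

Add odd, subtract even
`aggregate` takes the values: 0 → 1 → -1 → 2 → -2

Answer: -2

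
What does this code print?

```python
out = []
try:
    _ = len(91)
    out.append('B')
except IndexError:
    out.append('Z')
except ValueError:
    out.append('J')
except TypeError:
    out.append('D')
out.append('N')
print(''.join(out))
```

Execution trace: 'D' (except TypeError) → 'N' (after the try/except). Output: DN

Answer: DN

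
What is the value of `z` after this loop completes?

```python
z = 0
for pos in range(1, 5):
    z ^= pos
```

XOR of 1 to 4
`z` takes the values: 0 → 1 → 3 → 0 → 4

Answer: 4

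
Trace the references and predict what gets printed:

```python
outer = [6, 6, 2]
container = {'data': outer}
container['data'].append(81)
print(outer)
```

Key concept: dict holds reference to list.
Step by step:
`outer = [6, 6, 2]` → outer = [6, 6, 2]
`container = {'data': outer}` → container = {'data': [6, 6, 2]}
`container['data'].append(81)` → outer = [6, 6, 2, 81]; container = {'data': [6, 6, 2, 81]}
`print(outer)` → prints [6, 6, 2, 81]

Answer: [6, 6, 2, 81]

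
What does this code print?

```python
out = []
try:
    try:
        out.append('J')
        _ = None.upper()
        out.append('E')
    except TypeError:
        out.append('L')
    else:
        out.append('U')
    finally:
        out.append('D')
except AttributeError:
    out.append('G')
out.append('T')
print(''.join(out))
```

Execution trace: 'J' (try body) → 'D' (finally) → 'G' (outer except AttributeError) → 'T' (after the try/except). Output: JDGT

Answer: JDGT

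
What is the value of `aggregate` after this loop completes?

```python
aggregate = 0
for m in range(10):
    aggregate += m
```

Sum of 0 to 9 = 45
`aggregate` takes the values: 0 → 1 → 3 → 6 → 10 → 15 → 21 → 28 → 36 → 45

Answer: 45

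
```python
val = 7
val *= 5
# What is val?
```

Trace:
`val = 7` → val = 7
`val *= 5` → val = 35
So val = 35

Answer: 35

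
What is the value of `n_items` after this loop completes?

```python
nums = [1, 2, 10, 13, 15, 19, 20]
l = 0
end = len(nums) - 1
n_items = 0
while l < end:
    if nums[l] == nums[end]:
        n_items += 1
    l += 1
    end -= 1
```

Count matching pairs from ends
`n_items` takes the values: 0

Answer: 0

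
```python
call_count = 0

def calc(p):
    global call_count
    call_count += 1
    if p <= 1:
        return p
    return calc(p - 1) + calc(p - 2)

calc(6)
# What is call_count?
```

Calls(p) = 1 + Calls(p-1) + Calls(p-2); Calls(0)=Calls(1)=1. For p=6 this gives 25.

Answer: 25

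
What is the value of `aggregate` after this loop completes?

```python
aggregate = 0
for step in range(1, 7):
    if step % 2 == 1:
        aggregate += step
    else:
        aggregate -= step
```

Add odd, subtract even
`aggregate` takes the values: 0 → 1 → -1 → 2 → -2 → 3 → -3

Answer: -3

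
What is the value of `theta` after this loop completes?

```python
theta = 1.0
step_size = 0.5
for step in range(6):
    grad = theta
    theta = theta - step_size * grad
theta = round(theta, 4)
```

Gradient descent: w = 1.0 * (1 - 0.5)^6
`theta` takes the values: 1.0 → 0.5 → 0.25 → 0.125 → 0.0625 → 0.03125 → 0.015625 → 0.0156

Answer: 0.0156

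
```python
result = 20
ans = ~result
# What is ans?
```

Trace:
`result = 20` → result = 20
`ans = ~result` → ans = -21
So ans = -21

Answer: -21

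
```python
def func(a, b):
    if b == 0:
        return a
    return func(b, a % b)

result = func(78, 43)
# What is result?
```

func(78, 43) -> func(43, 35) -> func(35, 8) -> func(8, 3) -> func(3, 2) -> func(2, 1) -> func(1, 0) -> 1

Answer: 1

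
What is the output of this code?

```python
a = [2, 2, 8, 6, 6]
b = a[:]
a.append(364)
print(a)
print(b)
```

Key concept: slice [:] creates copy.
Step by step:
`a = [2, 2, 8, 6, 6]` → a = [2, 2, 8, 6, 6]
`b = a[:]` → b = [2, 2, 8, 6, 6]
`a.append(364)` → a = [2, 2, 8, 6, 6, 364]
`print(a)` → prints [2, 2, 8, 6, 6, 364]
`print(b)` → prints [2, 2, 8, 6, 6]

Answer:
[2, 2, 8, 6, 6, 364]
[2, 2, 8, 6, 6]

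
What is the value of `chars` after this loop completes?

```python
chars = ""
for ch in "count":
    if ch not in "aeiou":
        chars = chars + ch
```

Remove vowels from 'count'
`chars` takes the values: "" → "c" → "cn" → "cnt"

Answer: "cnt"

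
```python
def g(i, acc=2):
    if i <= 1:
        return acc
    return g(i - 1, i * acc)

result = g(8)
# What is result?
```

Accumulator trace (n, acc): (8, 2) -> (7, 16) -> (6, 112) -> (5, 672) -> (4, 3360) -> (3, 13440) -> (2, 40320) -> (1, 80640) -> return 80640

Answer: 80640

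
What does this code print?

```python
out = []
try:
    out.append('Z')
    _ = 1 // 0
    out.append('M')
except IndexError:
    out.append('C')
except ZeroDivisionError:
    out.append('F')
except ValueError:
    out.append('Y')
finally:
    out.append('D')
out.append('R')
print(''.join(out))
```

Execution trace: 'Z' (try body) → 'F' (except ZeroDivisionError) → 'D' (finally) → 'R' (after the try/except). Output: ZFDR

Answer: ZFDR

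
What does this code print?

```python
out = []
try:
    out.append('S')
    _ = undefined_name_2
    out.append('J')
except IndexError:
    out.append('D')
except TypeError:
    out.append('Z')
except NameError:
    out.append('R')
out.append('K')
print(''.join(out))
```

Execution trace: 'S' (try body) → 'R' (except NameError) → 'K' (after the try/except). Output: SRK

Answer: SRK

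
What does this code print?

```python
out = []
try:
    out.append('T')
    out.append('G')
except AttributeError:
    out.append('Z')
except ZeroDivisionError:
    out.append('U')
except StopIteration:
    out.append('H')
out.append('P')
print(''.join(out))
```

Execution trace: 'T' (try body) → 'G' (try body, no exception) → 'P' (after the try/except). Output: TGP

Answer: TGP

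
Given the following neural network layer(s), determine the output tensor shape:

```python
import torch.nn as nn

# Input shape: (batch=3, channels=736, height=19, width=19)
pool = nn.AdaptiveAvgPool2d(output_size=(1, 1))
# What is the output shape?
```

Input: (3, 736, 19, 19) -> Output: (3, 736, 1, 1)

Answer: (3, 736, 1, 1)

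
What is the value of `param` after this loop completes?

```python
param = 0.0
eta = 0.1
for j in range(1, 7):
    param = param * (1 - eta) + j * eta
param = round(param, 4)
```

Moving average with lr=0.1
`param` takes the values: 0.0 → 0.1 → 0.29 → 0.561 → 0.9049 → 1.31441 → 1.782969 → 1.783

Answer: 1.783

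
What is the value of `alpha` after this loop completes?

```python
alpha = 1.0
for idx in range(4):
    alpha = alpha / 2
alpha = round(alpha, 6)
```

Halving LR 4 times: 1 / 2^4
`alpha` takes the values: 1.0 → 0.5 → 0.25 → 0.125 → 0.0625

Answer: 0.0625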